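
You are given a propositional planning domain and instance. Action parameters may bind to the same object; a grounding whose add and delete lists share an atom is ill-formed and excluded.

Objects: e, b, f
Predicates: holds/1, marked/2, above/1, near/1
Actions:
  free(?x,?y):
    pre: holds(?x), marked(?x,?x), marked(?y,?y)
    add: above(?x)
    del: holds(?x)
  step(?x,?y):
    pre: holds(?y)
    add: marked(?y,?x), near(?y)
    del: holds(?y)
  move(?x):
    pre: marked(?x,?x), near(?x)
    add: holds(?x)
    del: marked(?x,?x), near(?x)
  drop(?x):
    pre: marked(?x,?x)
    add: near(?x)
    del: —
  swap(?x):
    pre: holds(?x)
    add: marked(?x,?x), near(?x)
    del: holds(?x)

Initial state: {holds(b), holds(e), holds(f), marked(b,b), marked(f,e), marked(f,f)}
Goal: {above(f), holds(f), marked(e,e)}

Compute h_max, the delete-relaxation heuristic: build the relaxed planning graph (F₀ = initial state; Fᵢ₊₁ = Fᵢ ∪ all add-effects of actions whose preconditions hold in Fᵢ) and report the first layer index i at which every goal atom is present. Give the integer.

F0 = init (6 atoms)
F1 = F0 ∪ {above(b), above(f), marked(b,e), marked(b,f), marked(e,b), marked(e,e), marked(e,f), marked(f,b), near(b), near(e), near(f)}  (17 atoms)
goal ⊆ F1  ⇒  h_max = 1

1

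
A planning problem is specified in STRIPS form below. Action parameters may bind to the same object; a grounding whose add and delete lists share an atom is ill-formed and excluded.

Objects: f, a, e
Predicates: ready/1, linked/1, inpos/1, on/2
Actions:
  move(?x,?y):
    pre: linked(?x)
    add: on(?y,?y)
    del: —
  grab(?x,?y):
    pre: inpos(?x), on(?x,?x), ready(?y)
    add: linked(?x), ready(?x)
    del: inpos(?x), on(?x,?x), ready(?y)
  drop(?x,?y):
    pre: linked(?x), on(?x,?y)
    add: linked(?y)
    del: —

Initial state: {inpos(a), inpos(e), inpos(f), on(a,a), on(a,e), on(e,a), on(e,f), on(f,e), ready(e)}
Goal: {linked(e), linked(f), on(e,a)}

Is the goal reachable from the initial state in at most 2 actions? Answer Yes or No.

1. grab(a,e)  →  {inpos(e), inpos(f), linked(a), on(a,e), on(e,a), on(e,f), on(f,e), ready(a)}
2. drop(a,e)  →  {inpos(e), inpos(f), linked(a), linked(e), on(a,e), on(e,a), on(e,f), on(f,e), ready(a)}
3. drop(e,f)  →  {inpos(e), inpos(f), linked(a), linked(e), linked(f), on(a,e), on(e,a), on(e,f), on(f,e), ready(a)}
optimal plan length = 3; 3 > 2

No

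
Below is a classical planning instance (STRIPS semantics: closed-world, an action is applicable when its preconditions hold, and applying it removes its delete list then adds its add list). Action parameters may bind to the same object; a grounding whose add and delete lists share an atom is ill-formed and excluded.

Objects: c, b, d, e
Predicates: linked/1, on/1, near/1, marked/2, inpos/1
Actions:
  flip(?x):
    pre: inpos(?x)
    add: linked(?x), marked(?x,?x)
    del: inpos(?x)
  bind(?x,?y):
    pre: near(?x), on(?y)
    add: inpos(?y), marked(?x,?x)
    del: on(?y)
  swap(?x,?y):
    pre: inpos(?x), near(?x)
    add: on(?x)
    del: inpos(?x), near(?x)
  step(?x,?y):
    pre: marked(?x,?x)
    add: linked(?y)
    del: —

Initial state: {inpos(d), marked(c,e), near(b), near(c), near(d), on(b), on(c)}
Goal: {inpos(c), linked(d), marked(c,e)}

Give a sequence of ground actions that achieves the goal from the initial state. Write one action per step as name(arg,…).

flip(d); bind(c,c)

1. flip(d)  →  {linked(d), marked(c,e), marked(d,d), near(b), near(c), near(d), on(b), on(c)}
2. bind(c,c)  →  {inpos(c), linked(d), marked(c,c), marked(c,e), marked(d,d), near(b), near(c), near(d), on(b)}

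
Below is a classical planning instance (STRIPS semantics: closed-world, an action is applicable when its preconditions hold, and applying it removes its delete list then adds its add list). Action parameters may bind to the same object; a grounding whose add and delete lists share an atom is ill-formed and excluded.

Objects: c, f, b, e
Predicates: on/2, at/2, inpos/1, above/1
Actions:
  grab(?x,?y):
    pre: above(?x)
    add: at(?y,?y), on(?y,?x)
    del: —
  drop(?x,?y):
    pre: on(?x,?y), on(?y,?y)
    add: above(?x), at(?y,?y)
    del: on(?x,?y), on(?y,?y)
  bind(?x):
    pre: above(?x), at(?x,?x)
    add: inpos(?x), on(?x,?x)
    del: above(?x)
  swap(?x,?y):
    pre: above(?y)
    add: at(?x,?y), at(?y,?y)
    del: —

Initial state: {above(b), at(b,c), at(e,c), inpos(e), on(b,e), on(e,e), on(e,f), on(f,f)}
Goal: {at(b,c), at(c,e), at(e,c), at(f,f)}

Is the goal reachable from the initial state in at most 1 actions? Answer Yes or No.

1. drop(e,f)  →  {above(b), above(e), at(b,c), at(e,c), at(f,f), inpos(e), on(b,e), on(e,e)}
2. swap(c,e)  →  {above(b), above(e), at(b,c), at(c,e), at(e,c), at(e,e), at(f,f), inpos(e), on(b,e), on(e,e)}
optimal plan length = 2; 2 > 1

No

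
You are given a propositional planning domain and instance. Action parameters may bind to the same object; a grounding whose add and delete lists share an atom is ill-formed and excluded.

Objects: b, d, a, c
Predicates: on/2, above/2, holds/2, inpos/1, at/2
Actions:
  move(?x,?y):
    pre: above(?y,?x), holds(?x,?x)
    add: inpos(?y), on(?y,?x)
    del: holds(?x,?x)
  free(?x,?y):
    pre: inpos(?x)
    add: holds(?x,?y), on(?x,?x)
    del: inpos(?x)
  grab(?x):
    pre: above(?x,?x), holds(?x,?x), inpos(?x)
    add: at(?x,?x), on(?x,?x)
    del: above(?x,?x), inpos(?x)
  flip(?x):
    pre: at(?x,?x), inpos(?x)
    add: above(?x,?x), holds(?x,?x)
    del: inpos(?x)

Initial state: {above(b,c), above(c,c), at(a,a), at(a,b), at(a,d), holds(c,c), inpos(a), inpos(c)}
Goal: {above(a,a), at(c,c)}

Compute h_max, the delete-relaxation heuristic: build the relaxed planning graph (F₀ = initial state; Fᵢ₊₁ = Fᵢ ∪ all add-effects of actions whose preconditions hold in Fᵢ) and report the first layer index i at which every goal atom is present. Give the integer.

F0 = init (8 atoms)
F1 = F0 ∪ {above(a,a), at(c,c), holds(a,a), holds(a,b), holds(a,c), holds(a,d), holds(c,a), holds(c,b), holds(c,d), inpos(b), on(a,a), on(b,c), on(c,c)}  (21 atoms)
goal ⊆ F1  ⇒  h_max = 1

1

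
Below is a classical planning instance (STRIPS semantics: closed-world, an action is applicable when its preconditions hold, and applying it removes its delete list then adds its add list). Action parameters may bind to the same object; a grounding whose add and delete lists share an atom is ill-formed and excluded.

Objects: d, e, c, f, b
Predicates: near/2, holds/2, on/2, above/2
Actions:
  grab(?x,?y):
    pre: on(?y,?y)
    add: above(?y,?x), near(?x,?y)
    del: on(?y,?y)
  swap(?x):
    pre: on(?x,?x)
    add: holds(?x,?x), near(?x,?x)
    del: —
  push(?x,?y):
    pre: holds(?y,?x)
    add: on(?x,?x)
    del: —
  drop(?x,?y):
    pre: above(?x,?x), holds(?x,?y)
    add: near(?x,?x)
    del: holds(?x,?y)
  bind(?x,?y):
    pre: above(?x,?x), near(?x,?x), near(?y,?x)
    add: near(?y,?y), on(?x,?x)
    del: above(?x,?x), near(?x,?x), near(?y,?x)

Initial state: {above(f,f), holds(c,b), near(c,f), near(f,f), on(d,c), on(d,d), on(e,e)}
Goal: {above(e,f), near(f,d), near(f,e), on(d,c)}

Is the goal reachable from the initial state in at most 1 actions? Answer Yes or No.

1. grab(f,d)  →  {above(d,f), above(f,f), holds(c,b), near(c,f), near(f,d), near(f,f), on(d,c), on(e,e)}
2. grab(f,e)  →  {above(d,f), above(e,f), above(f,f), holds(c,b), near(c,f), near(f,d), near(f,e), near(f,f), on(d,c)}
optimal plan length = 2; 2 > 1

No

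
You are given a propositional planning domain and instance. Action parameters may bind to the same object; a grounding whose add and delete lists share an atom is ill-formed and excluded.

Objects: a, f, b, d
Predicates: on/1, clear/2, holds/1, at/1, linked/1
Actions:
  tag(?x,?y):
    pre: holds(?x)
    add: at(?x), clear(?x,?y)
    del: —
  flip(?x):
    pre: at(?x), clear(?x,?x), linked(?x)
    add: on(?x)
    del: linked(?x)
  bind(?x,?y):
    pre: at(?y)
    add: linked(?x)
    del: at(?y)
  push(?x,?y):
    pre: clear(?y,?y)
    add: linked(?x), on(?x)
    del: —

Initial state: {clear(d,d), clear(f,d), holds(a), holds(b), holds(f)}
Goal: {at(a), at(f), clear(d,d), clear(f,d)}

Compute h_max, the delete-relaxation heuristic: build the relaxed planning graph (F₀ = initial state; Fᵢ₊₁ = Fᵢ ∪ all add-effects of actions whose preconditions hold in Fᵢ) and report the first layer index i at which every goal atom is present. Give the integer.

1

F0 = init (5 atoms)
F1 = F0 ∪ {at(a), at(b), at(f), clear(a,a), clear(a,b), clear(a,d), clear(a,f), clear(b,a), clear(b,b), clear(b,d), clear(b,f), clear(f,a), clear(f,b), clear(f,f), linked(a), linked(b), linked(d), linked(f), on(a), on(b), on(d), on(f)}  (27 atoms)
goal ⊆ F1  ⇒  h_max = 1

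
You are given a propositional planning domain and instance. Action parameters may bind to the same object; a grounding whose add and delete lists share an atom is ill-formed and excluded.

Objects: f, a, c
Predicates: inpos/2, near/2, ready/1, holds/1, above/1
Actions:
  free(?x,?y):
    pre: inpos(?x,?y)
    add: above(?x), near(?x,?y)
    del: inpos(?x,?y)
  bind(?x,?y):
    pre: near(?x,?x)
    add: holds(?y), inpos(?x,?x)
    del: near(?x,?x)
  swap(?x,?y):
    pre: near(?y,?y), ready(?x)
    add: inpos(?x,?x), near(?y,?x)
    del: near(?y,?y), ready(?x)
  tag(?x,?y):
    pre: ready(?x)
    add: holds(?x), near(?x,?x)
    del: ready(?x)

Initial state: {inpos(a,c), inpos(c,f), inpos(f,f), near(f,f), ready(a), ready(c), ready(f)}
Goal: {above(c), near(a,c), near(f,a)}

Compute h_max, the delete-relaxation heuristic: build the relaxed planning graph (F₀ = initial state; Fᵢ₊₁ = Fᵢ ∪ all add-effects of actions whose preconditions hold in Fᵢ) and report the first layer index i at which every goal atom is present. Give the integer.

F0 = init (7 atoms)
F1 = F0 ∪ {above(a), above(c), above(f), holds(a), holds(c), holds(f), inpos(a,a), inpos(c,c), near(a,a), near(a,c), near(c,c), near(c,f), near(f,a), near(f,c)}  (21 atoms)
goal ⊆ F1  ⇒  h_max = 1

1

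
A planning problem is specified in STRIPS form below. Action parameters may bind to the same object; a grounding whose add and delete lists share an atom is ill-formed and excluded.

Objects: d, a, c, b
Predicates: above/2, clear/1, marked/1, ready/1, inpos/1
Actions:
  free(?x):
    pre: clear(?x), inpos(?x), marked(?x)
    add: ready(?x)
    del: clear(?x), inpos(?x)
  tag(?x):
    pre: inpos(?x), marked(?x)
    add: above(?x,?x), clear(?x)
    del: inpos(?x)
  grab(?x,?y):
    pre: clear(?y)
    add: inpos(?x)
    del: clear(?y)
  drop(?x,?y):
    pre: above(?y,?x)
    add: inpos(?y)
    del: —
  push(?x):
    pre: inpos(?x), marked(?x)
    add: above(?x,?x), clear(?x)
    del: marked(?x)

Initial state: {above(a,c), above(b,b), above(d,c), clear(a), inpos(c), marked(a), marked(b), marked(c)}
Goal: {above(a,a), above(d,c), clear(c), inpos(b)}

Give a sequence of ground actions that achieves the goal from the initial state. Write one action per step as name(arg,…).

1. tag(c)  →  {above(a,c), above(b,b), above(c,c), above(d,c), clear(a), clear(c), marked(a), marked(b), marked(c)}
2. grab(a,a)  →  {above(a,c), above(b,b), above(c,c), above(d,c), clear(c), inpos(a), marked(a), marked(b), marked(c)}
3. tag(a)  →  {above(a,a), above(a,c), above(b,b), above(c,c), above(d,c), clear(a), clear(c), marked(a), marked(b), marked(c)}
4. grab(b,a)  →  {above(a,a), above(a,c), above(b,b), above(c,c), above(d,c), clear(c), inpos(b), marked(a), marked(b), marked(c)}

tag(c); grab(a,a); tag(a); grab(b,a)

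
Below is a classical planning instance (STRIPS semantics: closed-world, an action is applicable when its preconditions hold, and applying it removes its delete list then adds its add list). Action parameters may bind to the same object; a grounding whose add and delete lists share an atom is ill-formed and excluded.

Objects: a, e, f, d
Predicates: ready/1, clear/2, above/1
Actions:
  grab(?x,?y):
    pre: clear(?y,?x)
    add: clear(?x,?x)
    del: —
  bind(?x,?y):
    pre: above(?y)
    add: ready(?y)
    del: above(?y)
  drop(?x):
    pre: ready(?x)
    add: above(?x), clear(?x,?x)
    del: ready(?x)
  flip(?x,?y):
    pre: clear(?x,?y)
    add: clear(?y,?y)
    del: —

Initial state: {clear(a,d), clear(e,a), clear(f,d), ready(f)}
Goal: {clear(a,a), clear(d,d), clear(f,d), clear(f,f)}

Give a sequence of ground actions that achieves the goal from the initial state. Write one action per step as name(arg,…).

grab(a,e); grab(d,a); drop(f)

1. grab(a,e)  →  {clear(a,a), clear(a,d), clear(e,a), clear(f,d), ready(f)}
2. grab(d,a)  →  {clear(a,a), clear(a,d), clear(d,d), clear(e,a), clear(f,d), ready(f)}
3. drop(f)  →  {above(f), clear(a,a), clear(a,d), clear(d,d), clear(e,a), clear(f,d), clear(f,f)}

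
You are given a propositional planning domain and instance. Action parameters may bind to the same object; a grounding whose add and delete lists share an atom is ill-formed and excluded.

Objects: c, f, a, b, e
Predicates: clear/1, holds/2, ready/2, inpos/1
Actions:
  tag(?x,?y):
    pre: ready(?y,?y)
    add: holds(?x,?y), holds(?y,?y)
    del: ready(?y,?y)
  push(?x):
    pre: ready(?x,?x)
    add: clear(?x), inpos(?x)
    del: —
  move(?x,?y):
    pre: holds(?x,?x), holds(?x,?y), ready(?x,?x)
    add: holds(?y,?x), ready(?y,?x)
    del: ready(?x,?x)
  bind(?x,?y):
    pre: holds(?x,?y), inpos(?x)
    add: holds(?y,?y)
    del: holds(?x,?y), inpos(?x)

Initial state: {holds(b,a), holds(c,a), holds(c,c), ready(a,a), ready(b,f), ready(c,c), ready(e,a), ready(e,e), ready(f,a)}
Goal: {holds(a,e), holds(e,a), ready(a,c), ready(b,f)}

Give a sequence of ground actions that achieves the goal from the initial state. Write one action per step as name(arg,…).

tag(a,e); tag(e,a); move(c,a)

1. tag(a,e)  →  {holds(a,e), holds(b,a), holds(c,a), holds(c,c), holds(e,e), ready(a,a), ready(b,f), ready(c,c), ready(e,a), ready(f,a)}
2. tag(e,a)  →  {holds(a,a), holds(a,e), holds(b,a), holds(c,a), holds(c,c), holds(e,a), holds(e,e), ready(b,f), ready(c,c), ready(e,a), ready(f,a)}
3. move(c,a)  →  {holds(a,a), holds(a,c), holds(a,e), holds(b,a), holds(c,a), holds(c,c), holds(e,a), holds(e,e), ready(a,c), ready(b,f), ready(e,a), ready(f,a)}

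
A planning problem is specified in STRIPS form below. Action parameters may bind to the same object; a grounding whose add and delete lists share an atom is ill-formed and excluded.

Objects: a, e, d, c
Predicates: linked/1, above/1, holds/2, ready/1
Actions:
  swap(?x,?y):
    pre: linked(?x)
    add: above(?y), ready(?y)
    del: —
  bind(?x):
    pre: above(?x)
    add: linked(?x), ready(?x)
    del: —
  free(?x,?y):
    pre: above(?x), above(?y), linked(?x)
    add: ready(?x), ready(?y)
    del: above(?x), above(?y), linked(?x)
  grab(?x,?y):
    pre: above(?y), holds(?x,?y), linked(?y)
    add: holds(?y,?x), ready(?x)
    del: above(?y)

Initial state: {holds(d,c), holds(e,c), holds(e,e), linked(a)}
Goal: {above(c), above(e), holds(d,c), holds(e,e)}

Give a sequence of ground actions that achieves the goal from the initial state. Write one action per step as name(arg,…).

swap(a,e); swap(a,c)

1. swap(a,e)  →  {above(e), holds(d,c), holds(e,c), holds(e,e), linked(a), ready(e)}
2. swap(a,c)  →  {above(c), above(e), holds(d,c), holds(e,c), holds(e,e), linked(a), ready(c), ready(e)}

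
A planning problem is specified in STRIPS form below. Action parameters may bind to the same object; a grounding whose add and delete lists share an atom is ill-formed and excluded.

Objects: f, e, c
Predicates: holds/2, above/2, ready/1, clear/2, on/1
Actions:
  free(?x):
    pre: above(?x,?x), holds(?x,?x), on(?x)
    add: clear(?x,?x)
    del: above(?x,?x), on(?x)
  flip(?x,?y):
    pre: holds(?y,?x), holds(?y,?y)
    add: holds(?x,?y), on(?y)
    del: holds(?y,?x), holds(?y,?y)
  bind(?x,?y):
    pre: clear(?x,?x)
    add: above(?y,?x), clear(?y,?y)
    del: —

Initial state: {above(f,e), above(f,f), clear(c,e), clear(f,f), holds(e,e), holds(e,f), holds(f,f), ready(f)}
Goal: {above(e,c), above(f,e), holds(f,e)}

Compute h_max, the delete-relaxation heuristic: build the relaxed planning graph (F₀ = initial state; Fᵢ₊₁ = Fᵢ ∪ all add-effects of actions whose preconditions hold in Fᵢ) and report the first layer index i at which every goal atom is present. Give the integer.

2

F0 = init (8 atoms)
F1 = F0 ∪ {above(c,f), above(e,f), clear(c,c), clear(e,e), holds(f,e), on(e)}  (14 atoms)
F2 = F1 ∪ {above(c,c), above(c,e), above(e,c), above(e,e), above(f,c), on(f)}  (20 atoms)
goal ⊆ F2  ⇒  h_max = 2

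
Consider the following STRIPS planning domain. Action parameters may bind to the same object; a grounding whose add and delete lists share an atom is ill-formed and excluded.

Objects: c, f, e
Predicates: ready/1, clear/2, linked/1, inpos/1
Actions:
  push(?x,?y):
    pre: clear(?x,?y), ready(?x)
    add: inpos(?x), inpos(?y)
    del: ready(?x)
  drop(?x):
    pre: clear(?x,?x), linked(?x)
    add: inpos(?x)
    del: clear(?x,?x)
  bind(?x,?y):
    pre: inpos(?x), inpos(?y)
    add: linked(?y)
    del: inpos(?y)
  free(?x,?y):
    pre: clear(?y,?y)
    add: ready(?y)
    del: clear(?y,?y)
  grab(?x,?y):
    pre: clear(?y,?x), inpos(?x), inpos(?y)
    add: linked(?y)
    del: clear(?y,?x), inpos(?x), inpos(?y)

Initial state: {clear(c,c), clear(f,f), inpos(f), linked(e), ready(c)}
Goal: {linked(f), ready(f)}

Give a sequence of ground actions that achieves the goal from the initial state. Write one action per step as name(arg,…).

1. bind(f,f)  →  {clear(c,c), clear(f,f), linked(e), linked(f), ready(c)}
2. free(c,f)  →  {clear(c,c), linked(e), linked(f), ready(c), ready(f)}

bind(f,f); free(c,f)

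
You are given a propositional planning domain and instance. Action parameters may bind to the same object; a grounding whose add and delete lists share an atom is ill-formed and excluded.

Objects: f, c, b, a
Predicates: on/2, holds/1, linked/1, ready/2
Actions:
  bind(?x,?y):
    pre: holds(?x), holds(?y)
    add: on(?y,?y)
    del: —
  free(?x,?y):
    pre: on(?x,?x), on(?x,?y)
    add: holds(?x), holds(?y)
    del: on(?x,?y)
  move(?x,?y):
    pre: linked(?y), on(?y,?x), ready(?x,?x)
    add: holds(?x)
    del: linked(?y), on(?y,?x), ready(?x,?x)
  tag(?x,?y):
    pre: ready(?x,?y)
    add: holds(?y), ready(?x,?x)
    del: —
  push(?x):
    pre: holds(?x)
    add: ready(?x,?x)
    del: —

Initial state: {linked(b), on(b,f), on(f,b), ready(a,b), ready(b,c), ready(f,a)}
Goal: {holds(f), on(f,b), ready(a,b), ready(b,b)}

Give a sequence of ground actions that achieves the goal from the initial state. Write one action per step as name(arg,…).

tag(f,a); move(f,b); tag(b,c)

1. tag(f,a)  →  {holds(a), linked(b), on(b,f), on(f,b), ready(a,b), ready(b,c), ready(f,a), ready(f,f)}
2. move(f,b)  →  {holds(a), holds(f), on(f,b), ready(a,b), ready(b,c), ready(f,a)}
3. tag(b,c)  →  {holds(a), holds(c), holds(f), on(f,b), ready(a,b), ready(b,b), ready(b,c), ready(f,a)}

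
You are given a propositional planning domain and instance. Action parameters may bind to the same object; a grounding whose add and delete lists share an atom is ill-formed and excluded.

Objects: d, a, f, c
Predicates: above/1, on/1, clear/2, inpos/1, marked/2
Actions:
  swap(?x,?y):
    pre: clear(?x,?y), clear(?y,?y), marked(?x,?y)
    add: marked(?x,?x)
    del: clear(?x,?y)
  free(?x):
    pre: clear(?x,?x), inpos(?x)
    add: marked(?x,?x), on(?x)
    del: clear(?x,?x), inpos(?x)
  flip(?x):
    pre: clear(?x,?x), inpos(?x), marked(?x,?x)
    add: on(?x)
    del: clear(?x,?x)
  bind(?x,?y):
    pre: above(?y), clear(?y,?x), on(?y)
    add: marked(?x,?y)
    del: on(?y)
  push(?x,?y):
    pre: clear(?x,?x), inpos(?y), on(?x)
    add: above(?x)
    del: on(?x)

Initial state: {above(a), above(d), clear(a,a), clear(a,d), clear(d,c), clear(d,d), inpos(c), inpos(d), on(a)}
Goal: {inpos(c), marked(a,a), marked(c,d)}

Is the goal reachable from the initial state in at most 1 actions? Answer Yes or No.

No

1. free(d)  →  {above(a), above(d), clear(a,a), clear(a,d), clear(d,c), inpos(c), marked(d,d), on(a), on(d)}
2. bind(a,a)  →  {above(a), above(d), clear(a,a), clear(a,d), clear(d,c), inpos(c), marked(a,a), marked(d,d), on(d)}
3. bind(c,d)  →  {above(a), above(d), clear(a,a), clear(a,d), clear(d,c), inpos(c), marked(a,a), marked(c,d), marked(d,d)}
optimal plan length = 3; 3 > 1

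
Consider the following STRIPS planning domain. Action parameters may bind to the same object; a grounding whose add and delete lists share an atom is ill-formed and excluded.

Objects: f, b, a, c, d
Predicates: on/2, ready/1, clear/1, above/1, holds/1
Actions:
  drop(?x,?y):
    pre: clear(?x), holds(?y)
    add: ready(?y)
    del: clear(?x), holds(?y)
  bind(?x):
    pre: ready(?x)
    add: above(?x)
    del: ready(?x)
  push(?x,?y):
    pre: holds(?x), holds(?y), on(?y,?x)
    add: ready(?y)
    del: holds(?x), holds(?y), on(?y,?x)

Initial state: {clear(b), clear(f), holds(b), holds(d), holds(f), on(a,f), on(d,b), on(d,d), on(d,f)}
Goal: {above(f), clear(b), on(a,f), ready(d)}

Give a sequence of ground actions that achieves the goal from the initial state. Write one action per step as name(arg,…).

drop(f,f); bind(f); push(b,d)

1. drop(f,f)  →  {clear(b), holds(b), holds(d), on(a,f), on(d,b), on(d,d), on(d,f), ready(f)}
2. bind(f)  →  {above(f), clear(b), holds(b), holds(d), on(a,f), on(d,b), on(d,d), on(d,f)}
3. push(b,d)  →  {above(f), clear(b), on(a,f), on(d,d), on(d,f), ready(d)}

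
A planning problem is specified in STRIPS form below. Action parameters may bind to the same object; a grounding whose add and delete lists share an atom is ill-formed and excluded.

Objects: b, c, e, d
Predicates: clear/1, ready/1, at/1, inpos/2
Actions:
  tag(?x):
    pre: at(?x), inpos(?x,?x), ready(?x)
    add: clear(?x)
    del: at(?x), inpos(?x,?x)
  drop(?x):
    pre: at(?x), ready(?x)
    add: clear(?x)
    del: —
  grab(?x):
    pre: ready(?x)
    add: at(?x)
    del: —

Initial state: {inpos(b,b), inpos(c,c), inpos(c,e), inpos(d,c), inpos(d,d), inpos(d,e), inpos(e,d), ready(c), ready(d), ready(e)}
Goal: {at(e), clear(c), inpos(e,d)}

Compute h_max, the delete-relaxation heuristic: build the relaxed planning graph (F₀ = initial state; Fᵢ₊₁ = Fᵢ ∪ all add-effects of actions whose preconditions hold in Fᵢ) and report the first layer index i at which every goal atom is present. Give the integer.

2

F0 = init (10 atoms)
F1 = F0 ∪ {at(c), at(d), at(e)}  (13 atoms)
F2 = F1 ∪ {clear(c), clear(d), clear(e)}  (16 atoms)
goal ⊆ F2  ⇒  h_max = 2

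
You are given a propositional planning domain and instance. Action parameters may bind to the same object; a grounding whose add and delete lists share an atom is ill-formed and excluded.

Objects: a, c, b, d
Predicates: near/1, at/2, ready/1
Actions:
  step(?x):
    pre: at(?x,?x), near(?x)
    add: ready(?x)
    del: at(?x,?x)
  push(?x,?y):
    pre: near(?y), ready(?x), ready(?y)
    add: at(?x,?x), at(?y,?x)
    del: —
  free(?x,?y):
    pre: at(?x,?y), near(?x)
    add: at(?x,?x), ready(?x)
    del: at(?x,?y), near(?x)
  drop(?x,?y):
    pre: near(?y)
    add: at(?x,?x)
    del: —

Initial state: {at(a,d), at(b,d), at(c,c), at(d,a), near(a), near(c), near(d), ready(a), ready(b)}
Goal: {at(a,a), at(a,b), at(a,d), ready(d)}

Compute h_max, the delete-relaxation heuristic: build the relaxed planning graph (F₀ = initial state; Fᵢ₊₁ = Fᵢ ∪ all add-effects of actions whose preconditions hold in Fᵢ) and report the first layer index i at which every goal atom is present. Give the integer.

1

F0 = init (9 atoms)
F1 = F0 ∪ {at(a,a), at(a,b), at(b,b), at(d,d), ready(c), ready(d)}  (15 atoms)
goal ⊆ F1  ⇒  h_max = 1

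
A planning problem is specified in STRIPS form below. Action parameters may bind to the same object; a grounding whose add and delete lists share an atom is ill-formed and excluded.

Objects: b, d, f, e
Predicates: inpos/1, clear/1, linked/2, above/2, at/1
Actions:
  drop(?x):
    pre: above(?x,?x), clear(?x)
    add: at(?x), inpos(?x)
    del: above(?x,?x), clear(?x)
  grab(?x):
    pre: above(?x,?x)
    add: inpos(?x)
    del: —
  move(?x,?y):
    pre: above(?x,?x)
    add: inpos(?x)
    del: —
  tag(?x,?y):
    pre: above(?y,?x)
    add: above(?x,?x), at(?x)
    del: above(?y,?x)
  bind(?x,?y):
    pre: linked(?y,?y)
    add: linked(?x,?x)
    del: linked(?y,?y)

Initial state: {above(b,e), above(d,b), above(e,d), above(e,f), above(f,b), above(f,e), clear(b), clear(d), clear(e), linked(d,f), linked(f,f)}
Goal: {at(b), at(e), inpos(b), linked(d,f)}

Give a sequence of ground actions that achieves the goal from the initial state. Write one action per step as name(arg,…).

tag(b,d); drop(b); tag(e,b)

1. tag(b,d)  →  {above(b,b), above(b,e), above(e,d), above(e,f), above(f,b), above(f,e), at(b), clear(b), clear(d), clear(e), linked(d,f), linked(f,f)}
2. drop(b)  →  {above(b,e), above(e,d), above(e,f), above(f,b), above(f,e), at(b), clear(d), clear(e), inpos(b), linked(d,f), linked(f,f)}
3. tag(e,b)  →  {above(e,d), above(e,e), above(e,f), above(f,b), above(f,e), at(b), at(e), clear(d), clear(e), inpos(b), linked(d,f), linked(f,f)}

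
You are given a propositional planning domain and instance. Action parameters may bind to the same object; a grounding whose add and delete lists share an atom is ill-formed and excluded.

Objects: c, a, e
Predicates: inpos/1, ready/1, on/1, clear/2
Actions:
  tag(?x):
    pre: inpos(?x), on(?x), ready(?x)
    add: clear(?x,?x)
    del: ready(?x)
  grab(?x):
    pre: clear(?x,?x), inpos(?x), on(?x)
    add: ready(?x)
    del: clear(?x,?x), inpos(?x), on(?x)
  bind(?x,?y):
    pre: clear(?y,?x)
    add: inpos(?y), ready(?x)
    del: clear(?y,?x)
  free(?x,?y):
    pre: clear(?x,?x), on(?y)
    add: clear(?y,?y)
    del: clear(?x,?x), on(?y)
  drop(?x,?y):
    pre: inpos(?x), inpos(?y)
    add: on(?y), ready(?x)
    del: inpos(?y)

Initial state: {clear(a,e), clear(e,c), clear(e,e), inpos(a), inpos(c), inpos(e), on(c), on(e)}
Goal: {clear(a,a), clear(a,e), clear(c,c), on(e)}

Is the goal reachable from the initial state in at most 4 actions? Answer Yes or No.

Yes

1. drop(c,a)  →  {clear(a,e), clear(e,c), clear(e,e), inpos(c), inpos(e), on(a), on(c), on(e), ready(c)}
2. tag(c)  →  {clear(a,e), clear(c,c), clear(e,c), clear(e,e), inpos(c), inpos(e), on(a), on(c), on(e)}
3. free(e,a)  →  {clear(a,a), clear(a,e), clear(c,c), clear(e,c), inpos(c), inpos(e), on(c), on(e)}
optimal plan length = 3; 3 ≤ 4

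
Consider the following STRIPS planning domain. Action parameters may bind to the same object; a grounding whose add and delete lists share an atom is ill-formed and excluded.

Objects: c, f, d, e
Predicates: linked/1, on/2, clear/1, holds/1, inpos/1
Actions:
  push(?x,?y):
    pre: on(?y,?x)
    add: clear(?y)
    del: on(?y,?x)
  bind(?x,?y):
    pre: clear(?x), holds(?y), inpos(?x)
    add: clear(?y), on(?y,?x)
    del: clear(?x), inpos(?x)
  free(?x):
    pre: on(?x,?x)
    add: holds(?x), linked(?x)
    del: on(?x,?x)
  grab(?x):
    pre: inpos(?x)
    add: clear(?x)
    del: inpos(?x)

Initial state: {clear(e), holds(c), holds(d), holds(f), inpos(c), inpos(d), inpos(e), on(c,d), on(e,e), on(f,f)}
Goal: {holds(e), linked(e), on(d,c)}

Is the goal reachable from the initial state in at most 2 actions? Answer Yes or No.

1. push(d,c)  →  {clear(c), clear(e), holds(c), holds(d), holds(f), inpos(c), inpos(d), inpos(e), on(e,e), on(f,f)}
2. bind(c,d)  →  {clear(d), clear(e), holds(c), holds(d), holds(f), inpos(d), inpos(e), on(d,c), on(e,e), on(f,f)}
3. free(e)  →  {clear(d), clear(e), holds(c), holds(d), holds(e), holds(f), inpos(d), inpos(e), linked(e), on(d,c), on(f,f)}
optimal plan length = 3; 3 > 2

No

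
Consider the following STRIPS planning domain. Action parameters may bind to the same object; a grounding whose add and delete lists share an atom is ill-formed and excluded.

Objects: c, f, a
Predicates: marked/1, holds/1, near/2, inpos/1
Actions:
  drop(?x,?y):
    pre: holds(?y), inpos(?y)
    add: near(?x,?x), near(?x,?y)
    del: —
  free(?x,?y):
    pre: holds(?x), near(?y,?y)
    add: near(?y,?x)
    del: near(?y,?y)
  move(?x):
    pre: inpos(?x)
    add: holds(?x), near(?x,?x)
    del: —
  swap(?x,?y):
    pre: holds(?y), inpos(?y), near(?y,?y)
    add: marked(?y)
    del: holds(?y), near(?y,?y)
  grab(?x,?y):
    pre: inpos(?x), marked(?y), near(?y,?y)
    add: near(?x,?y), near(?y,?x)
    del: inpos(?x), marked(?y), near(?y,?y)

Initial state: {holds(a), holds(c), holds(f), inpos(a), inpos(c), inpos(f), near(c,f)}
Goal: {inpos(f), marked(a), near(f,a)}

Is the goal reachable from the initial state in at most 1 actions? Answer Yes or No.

No

1. drop(f,a)  →  {holds(a), holds(c), holds(f), inpos(a), inpos(c), inpos(f), near(c,f), near(f,a), near(f,f)}
2. drop(a,c)  →  {holds(a), holds(c), holds(f), inpos(a), inpos(c), inpos(f), near(a,a), near(a,c), near(c,f), near(f,a), near(f,f)}
3. swap(c,a)  →  {holds(c), holds(f), inpos(a), inpos(c), inpos(f), marked(a), near(a,c), near(c,f), near(f,a), near(f,f)}
optimal plan length = 3; 3 > 1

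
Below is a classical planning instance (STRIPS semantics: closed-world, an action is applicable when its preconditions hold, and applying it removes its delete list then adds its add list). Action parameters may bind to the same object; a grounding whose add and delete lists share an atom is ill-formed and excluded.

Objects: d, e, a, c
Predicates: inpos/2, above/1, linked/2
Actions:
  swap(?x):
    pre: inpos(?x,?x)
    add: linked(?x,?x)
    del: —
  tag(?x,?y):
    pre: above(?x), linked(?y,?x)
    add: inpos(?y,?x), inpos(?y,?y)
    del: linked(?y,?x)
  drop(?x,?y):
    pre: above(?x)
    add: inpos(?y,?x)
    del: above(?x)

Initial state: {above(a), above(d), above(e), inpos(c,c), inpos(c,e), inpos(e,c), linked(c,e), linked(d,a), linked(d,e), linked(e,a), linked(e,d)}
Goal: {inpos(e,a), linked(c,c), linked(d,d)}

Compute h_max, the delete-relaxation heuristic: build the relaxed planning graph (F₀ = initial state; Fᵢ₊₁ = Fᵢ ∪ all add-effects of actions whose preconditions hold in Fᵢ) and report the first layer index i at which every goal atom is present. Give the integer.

2

F0 = init (11 atoms)
F1 = F0 ∪ {inpos(a,a), inpos(a,d), inpos(a,e), inpos(c,a), inpos(c,d), inpos(d,a), inpos(d,d), inpos(d,e), inpos(e,a), inpos(e,d), inpos(e,e), linked(c,c)}  (23 atoms)
F2 = F1 ∪ {linked(a,a), linked(d,d), linked(e,e)}  (26 atoms)
goal ⊆ F2  ⇒  h_max = 2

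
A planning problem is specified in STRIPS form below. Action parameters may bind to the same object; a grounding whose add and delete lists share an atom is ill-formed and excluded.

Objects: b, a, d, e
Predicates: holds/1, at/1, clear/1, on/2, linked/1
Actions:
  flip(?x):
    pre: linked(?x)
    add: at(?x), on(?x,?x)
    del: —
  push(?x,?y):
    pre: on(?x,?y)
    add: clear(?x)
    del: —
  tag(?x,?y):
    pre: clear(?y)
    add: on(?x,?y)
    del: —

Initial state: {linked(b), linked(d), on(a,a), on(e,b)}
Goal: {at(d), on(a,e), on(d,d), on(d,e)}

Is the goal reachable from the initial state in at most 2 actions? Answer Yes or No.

No

1. flip(d)  →  {at(d), linked(b), linked(d), on(a,a), on(d,d), on(e,b)}
2. push(e,b)  →  {at(d), clear(e), linked(b), linked(d), on(a,a), on(d,d), on(e,b)}
3. tag(a,e)  →  {at(d), clear(e), linked(b), linked(d), on(a,a), on(a,e), on(d,d), on(e,b)}
4. tag(d,e)  →  {at(d), clear(e), linked(b), linked(d), on(a,a), on(a,e), on(d,d), on(d,e), on(e,b)}
optimal plan length = 4; 4 > 2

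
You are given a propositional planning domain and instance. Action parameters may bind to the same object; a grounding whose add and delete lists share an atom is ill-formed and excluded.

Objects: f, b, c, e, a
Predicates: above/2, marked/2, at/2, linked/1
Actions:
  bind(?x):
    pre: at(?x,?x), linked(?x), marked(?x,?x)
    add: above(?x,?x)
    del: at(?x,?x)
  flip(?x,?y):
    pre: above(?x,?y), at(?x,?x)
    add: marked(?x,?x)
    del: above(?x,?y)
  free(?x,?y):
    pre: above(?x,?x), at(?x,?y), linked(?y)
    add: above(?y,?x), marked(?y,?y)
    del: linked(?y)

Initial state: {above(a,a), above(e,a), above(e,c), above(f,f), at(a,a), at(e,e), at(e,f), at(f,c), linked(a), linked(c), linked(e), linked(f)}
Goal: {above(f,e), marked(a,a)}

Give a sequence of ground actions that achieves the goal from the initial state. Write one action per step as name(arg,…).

1. flip(e,c)  →  {above(a,a), above(e,a), above(f,f), at(a,a), at(e,e), at(e,f), at(f,c), linked(a), linked(c), linked(e), linked(f), marked(e,e)}
2. bind(e)  →  {above(a,a), above(e,a), above(e,e), above(f,f), at(a,a), at(e,f), at(f,c), linked(a), linked(c), linked(e), linked(f), marked(e,e)}
3. flip(a,a)  →  {above(e,a), above(e,e), above(f,f), at(a,a), at(e,f), at(f,c), linked(a), linked(c), linked(e), linked(f), marked(a,a), marked(e,e)}
4. free(e,f)  →  {above(e,a), above(e,e), above(f,e), above(f,f), at(a,a), at(e,f), at(f,c), linked(a), linked(c), linked(e), marked(a,a), marked(e,e), marked(f,f)}

flip(e,c); bind(e); flip(a,a); free(e,f)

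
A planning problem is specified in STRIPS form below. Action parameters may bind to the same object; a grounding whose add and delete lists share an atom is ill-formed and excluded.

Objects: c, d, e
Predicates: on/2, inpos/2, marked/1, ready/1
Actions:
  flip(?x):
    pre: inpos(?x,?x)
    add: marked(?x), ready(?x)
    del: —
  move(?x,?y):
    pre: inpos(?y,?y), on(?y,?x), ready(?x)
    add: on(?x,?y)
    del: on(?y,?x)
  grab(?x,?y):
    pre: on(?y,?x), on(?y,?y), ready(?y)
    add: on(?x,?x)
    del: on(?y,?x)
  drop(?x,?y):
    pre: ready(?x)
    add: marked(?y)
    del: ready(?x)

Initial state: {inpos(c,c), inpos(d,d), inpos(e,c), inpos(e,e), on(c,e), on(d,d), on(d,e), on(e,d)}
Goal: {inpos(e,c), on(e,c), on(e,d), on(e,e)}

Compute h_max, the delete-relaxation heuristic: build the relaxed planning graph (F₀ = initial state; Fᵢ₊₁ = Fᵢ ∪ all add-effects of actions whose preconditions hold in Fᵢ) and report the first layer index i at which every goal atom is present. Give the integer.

F0 = init (8 atoms)
F1 = F0 ∪ {marked(c), marked(d), marked(e), ready(c), ready(d), ready(e)}  (14 atoms)
F2 = F1 ∪ {on(e,c), on(e,e)}  (16 atoms)
goal ⊆ F2  ⇒  h_max = 2

2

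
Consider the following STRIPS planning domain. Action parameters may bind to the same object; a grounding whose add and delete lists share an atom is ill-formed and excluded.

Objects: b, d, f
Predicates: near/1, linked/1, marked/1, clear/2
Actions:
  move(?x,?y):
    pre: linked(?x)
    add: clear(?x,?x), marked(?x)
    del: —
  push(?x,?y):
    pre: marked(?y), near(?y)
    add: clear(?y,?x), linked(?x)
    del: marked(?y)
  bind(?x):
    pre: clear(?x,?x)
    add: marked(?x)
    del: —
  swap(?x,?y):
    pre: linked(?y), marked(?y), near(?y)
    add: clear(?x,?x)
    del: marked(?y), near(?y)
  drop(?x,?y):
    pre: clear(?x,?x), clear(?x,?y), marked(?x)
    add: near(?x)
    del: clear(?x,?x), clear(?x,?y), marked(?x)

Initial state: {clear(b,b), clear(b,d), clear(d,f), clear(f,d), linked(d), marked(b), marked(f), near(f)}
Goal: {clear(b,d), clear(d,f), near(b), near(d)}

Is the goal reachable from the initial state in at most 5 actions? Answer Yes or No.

1. move(d,b)  →  {clear(b,b), clear(b,d), clear(d,d), clear(d,f), clear(f,d), linked(d), marked(b), marked(d), marked(f), near(f)}
2. drop(b,b)  →  {clear(b,d), clear(d,d), clear(d,f), clear(f,d), linked(d), marked(d), marked(f), near(b), near(f)}
3. drop(d,d)  →  {clear(b,d), clear(d,f), clear(f,d), linked(d), marked(f), near(b), near(d), near(f)}
optimal plan length = 3; 3 ≤ 5

Yes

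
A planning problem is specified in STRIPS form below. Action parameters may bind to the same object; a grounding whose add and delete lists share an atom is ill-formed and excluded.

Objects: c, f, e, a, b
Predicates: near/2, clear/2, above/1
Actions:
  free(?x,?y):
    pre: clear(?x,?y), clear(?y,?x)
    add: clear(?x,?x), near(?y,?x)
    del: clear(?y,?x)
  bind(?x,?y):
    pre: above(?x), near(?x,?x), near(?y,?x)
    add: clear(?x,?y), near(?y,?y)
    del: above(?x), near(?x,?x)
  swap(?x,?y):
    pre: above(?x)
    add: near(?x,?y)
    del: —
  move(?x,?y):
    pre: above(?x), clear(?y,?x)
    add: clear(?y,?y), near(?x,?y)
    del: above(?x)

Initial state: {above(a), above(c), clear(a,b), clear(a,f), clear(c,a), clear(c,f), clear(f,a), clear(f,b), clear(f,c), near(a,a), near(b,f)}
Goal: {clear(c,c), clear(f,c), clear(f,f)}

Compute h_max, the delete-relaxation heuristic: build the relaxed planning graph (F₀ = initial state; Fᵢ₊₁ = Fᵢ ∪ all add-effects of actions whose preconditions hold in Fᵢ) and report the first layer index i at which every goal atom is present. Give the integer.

1

F0 = init (11 atoms)
F1 = F0 ∪ {clear(a,a), clear(c,c), clear(f,f), near(a,b), near(a,c), near(a,e), near(a,f), near(c,a), near(c,b), near(c,c), near(c,e), near(c,f), near(f,a), near(f,c)}  (25 atoms)
goal ⊆ F1  ⇒  h_max = 1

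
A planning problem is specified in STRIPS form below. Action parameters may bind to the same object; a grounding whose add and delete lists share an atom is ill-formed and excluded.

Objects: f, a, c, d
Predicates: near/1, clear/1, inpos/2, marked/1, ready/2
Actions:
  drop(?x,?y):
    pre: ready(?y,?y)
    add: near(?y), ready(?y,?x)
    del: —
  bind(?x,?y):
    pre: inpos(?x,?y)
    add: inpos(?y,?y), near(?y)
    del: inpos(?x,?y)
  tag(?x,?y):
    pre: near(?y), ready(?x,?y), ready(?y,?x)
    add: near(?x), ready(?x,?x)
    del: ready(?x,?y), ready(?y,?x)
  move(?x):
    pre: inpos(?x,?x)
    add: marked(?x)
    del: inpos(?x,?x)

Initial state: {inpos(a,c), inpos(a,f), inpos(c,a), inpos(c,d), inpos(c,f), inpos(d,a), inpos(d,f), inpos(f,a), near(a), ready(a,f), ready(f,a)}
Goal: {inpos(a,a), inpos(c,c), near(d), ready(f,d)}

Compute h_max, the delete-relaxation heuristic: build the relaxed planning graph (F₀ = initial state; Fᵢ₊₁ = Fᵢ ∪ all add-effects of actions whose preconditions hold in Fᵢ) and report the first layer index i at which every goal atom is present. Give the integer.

2

F0 = init (11 atoms)
F1 = F0 ∪ {inpos(a,a), inpos(c,c), inpos(d,d), inpos(f,f), near(c), near(d), near(f), ready(f,f)}  (19 atoms)
F2 = F1 ∪ {marked(a), marked(c), marked(d), marked(f), ready(a,a), ready(f,c), ready(f,d)}  (26 atoms)
goal ⊆ F2  ⇒  h_max = 2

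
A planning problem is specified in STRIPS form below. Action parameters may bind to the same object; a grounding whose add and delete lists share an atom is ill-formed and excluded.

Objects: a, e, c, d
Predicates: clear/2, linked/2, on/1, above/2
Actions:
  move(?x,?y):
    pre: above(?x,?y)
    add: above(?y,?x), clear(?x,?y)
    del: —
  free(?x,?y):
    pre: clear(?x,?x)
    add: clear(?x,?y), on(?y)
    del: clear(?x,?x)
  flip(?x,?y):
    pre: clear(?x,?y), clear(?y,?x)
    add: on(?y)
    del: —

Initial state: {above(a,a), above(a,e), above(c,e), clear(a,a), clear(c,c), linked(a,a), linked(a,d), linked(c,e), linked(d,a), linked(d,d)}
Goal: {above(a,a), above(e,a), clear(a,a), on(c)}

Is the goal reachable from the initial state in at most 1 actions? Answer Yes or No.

No

1. move(a,e)  →  {above(a,a), above(a,e), above(c,e), above(e,a), clear(a,a), clear(a,e), clear(c,c), linked(a,a), linked(a,d), linked(c,e), linked(d,a), linked(d,d)}
2. flip(c,c)  →  {above(a,a), above(a,e), above(c,e), above(e,a), clear(a,a), clear(a,e), clear(c,c), linked(a,a), linked(a,d), linked(c,e), linked(d,a), linked(d,d), on(c)}
optimal plan length = 2; 2 > 1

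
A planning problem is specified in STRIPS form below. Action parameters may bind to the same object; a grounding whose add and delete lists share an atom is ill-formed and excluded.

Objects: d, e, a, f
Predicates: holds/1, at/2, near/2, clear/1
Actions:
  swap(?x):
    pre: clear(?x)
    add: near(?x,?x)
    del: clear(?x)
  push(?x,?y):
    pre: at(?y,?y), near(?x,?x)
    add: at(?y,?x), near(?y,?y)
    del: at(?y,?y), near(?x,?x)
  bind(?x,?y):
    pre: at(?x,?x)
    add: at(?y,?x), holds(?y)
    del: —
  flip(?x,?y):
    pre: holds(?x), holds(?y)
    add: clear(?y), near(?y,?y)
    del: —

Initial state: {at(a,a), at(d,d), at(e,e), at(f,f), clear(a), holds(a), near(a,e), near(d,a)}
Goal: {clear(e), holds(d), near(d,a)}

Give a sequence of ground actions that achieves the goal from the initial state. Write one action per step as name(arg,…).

1. bind(d,d)  →  {at(a,a), at(d,d), at(e,e), at(f,f), clear(a), holds(a), holds(d), near(a,e), near(d,a)}
2. bind(d,e)  →  {at(a,a), at(d,d), at(e,d), at(e,e), at(f,f), clear(a), holds(a), holds(d), holds(e), near(a,e), near(d,a)}
3. flip(d,e)  →  {at(a,a), at(d,d), at(e,d), at(e,e), at(f,f), clear(a), clear(e), holds(a), holds(d), holds(e), near(a,e), near(d,a), near(e,e)}

bind(d,d); bind(d,e); flip(d,e)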